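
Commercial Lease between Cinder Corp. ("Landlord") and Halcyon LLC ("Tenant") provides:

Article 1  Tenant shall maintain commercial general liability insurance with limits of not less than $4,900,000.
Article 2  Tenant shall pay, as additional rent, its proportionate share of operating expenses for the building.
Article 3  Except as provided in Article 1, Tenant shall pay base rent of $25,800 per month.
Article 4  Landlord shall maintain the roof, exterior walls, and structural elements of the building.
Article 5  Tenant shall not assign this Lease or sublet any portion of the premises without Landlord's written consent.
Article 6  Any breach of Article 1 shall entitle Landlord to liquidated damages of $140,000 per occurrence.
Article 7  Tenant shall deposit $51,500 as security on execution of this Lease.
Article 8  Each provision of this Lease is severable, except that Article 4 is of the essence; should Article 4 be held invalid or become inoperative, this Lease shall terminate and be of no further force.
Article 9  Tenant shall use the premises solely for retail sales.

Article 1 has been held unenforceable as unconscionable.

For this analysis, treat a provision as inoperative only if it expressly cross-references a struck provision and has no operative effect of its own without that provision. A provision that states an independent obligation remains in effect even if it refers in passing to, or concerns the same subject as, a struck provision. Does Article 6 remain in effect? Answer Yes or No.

No

Article 1 is struck. Article 6 does nothing except set the liquidated-damages amount by reference to Article 1; with Article 1 gone it has no independent effect and is inoperative. Article 3 mentions Article 1 but its own obligation stands independently of Article 1, so Article 3 is not affected. Article 8 makes Article 4 an essential term, but Article 4 is unaffected, so the severability proviso in Article 8 preserves the remaining provisions. That leaves Article 2, Article 3, Article 4, Article 5, Article 7, Article 8, and Article 9 in effect. Article 6 is among the inoperative provisions, so the answer is no.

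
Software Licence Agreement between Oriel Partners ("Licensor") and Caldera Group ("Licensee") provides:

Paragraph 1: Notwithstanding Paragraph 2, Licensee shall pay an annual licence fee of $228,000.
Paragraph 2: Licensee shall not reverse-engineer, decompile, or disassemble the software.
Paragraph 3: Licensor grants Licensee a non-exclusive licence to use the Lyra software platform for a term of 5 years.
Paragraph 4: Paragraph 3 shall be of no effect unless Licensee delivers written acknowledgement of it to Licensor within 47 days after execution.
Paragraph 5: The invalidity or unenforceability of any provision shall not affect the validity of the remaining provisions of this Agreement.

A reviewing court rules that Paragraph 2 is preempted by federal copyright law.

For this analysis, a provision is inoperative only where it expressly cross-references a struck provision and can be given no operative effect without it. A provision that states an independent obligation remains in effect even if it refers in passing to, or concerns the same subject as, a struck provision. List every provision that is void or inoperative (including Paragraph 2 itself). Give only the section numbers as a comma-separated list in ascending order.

Paragraph 2 is struck. Although Paragraph 1 refers to Paragraph 2, its operative terms do not depend on Paragraph 2, so it remains in effect. Nothing else in the Agreement is defined by reference to Paragraph 2. Under the severability clause in Paragraph 5, the remaining provisions continue in force. That leaves Paragraph 1, Paragraph 3, Paragraph 4, and Paragraph 5 in effect.

2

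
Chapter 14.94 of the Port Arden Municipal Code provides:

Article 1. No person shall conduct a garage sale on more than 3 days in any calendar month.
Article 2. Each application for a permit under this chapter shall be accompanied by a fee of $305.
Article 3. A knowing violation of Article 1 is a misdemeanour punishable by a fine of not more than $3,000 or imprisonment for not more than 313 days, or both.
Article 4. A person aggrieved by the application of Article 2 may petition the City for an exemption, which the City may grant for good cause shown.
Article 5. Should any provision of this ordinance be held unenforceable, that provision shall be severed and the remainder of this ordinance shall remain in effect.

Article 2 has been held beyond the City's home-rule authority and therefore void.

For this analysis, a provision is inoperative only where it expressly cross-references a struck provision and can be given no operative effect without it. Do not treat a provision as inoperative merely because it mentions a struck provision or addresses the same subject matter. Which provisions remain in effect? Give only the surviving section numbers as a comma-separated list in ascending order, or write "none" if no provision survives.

Article 2 is struck. Article 4 merely fixes the exemption procedure for Article 2; with Article 2 gone it has nothing to operate on and falls away. Article 5 is a severability clause and preserves every provision that can still be given independent effect. That leaves Article 1, Article 3, and Article 5 in effect.

1, 3, 5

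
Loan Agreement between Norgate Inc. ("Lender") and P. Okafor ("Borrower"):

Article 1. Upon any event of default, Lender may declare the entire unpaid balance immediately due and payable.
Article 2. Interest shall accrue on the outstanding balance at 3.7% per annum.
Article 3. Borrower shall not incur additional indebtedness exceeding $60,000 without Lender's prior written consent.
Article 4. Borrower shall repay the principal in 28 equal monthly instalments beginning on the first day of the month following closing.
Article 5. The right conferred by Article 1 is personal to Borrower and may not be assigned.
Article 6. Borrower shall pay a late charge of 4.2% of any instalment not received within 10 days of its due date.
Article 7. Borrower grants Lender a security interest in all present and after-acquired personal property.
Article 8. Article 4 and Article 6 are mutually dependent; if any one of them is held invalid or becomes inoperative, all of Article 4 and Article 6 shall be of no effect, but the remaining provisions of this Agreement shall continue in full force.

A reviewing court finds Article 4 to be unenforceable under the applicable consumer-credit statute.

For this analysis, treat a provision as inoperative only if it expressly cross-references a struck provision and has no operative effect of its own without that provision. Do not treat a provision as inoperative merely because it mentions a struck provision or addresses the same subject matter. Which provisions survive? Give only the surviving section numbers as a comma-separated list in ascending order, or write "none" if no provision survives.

Article 4 is struck. Nothing else in the Agreement is defined by reference to Article 4. Article 8 declares Article 4 and Article 6 mutually dependent; since one of them has fallen, all of them are of no effect. That brings down Article 6 as well. The remainder continues in force under Article 8. Article 1, Article 2, Article 3, Article 5, Article 7, and Article 8 remain in effect.

1, 2, 3, 5, 7, 8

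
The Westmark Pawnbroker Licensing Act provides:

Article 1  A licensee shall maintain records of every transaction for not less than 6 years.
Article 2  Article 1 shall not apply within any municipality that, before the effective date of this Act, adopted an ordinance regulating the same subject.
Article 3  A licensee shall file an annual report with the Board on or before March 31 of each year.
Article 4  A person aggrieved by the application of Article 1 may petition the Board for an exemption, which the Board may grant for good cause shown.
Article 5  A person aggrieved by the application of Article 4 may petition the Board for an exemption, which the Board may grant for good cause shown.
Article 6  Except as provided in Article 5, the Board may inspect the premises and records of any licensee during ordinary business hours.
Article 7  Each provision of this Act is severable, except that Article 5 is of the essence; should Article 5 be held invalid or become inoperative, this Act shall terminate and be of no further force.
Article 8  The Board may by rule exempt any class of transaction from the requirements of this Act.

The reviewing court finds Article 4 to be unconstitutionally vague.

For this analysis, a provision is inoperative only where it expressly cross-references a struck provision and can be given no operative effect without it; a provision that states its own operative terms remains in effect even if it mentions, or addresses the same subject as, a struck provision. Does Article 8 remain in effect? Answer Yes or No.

No

Article 4 is struck. Article 5 has no operative effect of its own apart from Article 4 and is therefore inoperative. Article 7 makes Article 5 an essential term, and Article 5 has been rendered inoperative by the cascade; under Article 7, the entire Act is therefore void. No provision of the Act survives. Article 8 is among the inoperative provisions, so the answer is no.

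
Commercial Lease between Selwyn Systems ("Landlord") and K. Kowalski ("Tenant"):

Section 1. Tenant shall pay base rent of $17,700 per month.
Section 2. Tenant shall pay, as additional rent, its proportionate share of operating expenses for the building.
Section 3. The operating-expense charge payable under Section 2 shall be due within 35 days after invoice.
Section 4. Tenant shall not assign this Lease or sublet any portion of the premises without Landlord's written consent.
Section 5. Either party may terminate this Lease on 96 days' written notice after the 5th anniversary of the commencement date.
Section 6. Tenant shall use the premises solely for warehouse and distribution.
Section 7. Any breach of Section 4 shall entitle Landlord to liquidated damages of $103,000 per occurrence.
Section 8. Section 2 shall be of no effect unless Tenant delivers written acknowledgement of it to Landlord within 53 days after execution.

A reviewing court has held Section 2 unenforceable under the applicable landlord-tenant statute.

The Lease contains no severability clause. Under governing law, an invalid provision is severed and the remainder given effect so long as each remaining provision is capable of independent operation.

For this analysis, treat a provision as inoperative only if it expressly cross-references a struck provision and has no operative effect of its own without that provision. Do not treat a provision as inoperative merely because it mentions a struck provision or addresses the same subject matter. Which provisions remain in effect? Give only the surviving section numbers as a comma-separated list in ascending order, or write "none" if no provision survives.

1, 4, 5, 6, 7

Section 2 is struck. Section 3 does nothing except set the payment deadline for the operating-expense charge by reference to Section 2; with Section 2 gone it has no independent effect and is inoperative. Section 8 has no operative effect of its own apart from Section 2 and is therefore inoperative. With no severability clause, the stated default rule severs what cannot stand and enforces each remaining provision that can operate on its own. Section 1, Section 4, Section 5, Section 6, and Section 7 remain in effect.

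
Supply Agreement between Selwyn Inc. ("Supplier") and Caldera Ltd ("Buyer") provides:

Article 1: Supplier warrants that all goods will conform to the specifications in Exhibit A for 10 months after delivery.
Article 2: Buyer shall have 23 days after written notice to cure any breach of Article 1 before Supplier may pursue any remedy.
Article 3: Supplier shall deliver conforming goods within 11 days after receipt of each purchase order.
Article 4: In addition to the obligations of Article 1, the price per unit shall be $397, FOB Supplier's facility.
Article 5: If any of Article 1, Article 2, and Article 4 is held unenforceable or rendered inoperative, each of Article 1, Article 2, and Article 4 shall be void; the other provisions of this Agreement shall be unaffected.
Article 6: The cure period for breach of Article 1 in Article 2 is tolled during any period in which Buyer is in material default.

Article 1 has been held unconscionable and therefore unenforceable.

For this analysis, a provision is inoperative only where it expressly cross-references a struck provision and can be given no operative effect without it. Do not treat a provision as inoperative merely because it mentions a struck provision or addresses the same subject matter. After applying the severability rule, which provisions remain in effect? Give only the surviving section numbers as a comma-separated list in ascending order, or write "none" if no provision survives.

3, 5

Article 1 is struck. The only function of Article 2 is the cure period for breach of Article 1, so it cannot stand once Article 1 is removed. Article 6 operates only by reference to Article 2, so it falls with Article 2. Article 5 declares Article 1, Article 2, and Article 4 mutually dependent; since one of them has fallen, all of them are of no effect. That brings down Article 4 as well. The remainder continues in force under Article 5. That leaves Article 3 and Article 5 in effect.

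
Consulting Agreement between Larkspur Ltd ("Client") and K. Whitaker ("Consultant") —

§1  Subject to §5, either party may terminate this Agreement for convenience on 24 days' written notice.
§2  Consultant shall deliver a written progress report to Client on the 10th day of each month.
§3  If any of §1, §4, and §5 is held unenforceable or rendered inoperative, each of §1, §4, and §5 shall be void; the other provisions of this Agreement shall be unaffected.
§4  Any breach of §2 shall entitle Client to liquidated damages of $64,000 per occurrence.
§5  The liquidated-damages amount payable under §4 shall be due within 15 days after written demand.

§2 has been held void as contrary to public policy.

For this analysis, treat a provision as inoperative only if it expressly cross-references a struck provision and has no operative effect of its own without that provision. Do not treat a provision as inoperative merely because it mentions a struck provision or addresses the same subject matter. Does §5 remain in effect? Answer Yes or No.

No

§2 is struck. §4 has no operative effect of its own apart from §2 and is therefore inoperative. §5 does nothing except set the payment deadline for the liquidated-damages amount by reference to §4; with §4 gone it has no independent effect and is inoperative. §3 declares §1, §4, and §5 mutually dependent; since one of them has fallen, all of them are of no effect. That brings down §1 as well. The remainder continues in force under §3. Only §3 remains in effect. §5 is among the inoperative provisions, so the answer is no.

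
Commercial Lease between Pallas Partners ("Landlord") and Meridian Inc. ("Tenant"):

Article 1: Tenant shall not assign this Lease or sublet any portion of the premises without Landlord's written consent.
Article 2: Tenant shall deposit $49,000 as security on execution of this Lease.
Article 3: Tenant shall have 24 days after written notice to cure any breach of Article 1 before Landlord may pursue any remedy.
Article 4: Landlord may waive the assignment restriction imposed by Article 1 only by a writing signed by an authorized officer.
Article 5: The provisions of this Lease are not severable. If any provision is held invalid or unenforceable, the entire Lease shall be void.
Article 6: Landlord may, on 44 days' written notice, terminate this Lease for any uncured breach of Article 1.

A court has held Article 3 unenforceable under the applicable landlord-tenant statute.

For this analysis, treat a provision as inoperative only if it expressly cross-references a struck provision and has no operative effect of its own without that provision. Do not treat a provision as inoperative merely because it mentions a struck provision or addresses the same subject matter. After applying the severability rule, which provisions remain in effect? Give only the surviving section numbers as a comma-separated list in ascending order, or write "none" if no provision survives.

Article 3 is struck. No other provision's operative terms depend on Article 3. Article 5 provides that the Lease is not severable, so the invalidity of any one provision voids the entire Lease. No provision of the Lease survives.

none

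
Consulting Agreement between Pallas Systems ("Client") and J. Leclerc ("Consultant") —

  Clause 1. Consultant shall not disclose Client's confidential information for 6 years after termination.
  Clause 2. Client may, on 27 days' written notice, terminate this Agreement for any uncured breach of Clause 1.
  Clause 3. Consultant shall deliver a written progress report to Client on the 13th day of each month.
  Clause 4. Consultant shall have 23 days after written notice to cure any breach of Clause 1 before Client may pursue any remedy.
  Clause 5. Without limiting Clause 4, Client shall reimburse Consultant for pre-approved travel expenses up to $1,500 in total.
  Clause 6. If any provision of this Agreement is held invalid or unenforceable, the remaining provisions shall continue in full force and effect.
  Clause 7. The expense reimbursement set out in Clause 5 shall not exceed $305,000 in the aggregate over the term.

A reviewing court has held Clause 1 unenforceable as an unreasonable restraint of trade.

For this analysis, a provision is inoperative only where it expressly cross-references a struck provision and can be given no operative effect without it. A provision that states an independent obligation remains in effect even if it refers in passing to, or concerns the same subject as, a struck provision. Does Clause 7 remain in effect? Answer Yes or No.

Yes

Clause 1 is struck. Clause 2 operates only by reference to Clause 1, so it falls with Clause 1. Clause 4 merely fixes the cure period for breach of Clause 1; with Clause 1 gone it has nothing to operate on and falls away. Although Clause 5 refers to Clause 4, its operative terms do not depend on Clause 4, so it remains in effect. Under the severability clause in Clause 6, the remaining provisions continue in force. The provisions still in force are Clause 3, Clause 5, Clause 6, and Clause 7. Clause 7 is among the surviving provisions, so the answer is yes.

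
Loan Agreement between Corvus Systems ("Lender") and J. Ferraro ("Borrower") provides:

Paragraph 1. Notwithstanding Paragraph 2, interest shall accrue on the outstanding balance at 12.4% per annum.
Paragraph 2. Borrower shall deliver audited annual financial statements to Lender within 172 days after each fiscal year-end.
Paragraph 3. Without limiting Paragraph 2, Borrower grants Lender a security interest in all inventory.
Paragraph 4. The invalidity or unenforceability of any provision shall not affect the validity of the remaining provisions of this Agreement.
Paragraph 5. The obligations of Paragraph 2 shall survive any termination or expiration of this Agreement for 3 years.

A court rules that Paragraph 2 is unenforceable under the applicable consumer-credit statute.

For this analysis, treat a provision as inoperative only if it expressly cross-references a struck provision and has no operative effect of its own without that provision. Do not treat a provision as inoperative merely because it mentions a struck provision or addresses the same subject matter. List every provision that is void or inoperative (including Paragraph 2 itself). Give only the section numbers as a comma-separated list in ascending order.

2, 5

Paragraph 2 is struck. Paragraph 5 operates only by reference to Paragraph 2, so it falls with Paragraph 2. Paragraph 1 mentions Paragraph 2 but its own obligation stands independently of Paragraph 2, so Paragraph 1 is not affected. Although Paragraph 3 refers to Paragraph 2, its operative terms do not depend on Paragraph 2, so it remains in effect. Under the severability clause in Paragraph 4, the remaining provisions continue in force. The provisions still in force are Paragraph 1, Paragraph 3, and Paragraph 4.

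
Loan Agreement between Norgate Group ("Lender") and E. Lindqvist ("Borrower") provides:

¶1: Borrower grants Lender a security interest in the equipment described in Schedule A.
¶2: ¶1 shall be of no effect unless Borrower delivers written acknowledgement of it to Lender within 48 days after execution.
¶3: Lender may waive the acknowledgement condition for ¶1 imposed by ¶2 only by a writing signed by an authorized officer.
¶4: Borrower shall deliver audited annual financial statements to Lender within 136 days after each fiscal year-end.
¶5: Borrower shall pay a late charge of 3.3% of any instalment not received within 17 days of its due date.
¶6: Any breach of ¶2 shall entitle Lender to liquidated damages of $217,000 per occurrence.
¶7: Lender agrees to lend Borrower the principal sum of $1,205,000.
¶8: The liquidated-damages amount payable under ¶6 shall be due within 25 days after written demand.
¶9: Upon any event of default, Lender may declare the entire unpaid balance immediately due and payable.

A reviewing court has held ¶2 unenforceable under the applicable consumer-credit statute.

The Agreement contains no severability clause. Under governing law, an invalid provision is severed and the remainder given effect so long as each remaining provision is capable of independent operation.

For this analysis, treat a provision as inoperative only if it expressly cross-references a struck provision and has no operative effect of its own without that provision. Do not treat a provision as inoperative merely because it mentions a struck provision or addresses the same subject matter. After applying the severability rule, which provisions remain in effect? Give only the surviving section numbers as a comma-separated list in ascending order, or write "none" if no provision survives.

1, 4, 5, 7, 9

¶2 is struck. ¶3 merely fixes the waiver condition for ¶2; with ¶2 gone it has nothing to operate on and falls away. ¶6 has no operative effect of its own apart from ¶2 and is therefore inoperative. ¶8 operates only by reference to ¶6, so it falls with ¶6. Under the stated default rule, only provisions that cannot operate independently fall away; the rest are enforced. ¶1, ¶4, ¶5, ¶7, and ¶9 remain in effect.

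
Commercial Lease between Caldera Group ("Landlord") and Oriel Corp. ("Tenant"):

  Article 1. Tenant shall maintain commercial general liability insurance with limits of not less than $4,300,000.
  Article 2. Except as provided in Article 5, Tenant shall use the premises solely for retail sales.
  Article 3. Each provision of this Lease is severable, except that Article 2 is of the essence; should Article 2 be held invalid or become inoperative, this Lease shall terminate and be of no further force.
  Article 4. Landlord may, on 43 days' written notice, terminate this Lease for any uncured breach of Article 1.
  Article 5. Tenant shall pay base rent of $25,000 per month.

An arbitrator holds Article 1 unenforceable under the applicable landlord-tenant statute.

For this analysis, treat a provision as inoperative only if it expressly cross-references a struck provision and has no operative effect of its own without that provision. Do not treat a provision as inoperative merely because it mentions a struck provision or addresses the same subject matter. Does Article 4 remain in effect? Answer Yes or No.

Article 1 is struck. The only function of Article 4 is the termination right for breach of Article 1, so it cannot stand once Article 1 is removed. Article 3 makes Article 2 an essential term, but Article 2 is unaffected, so the severability proviso in Article 3 preserves the remaining provisions. That leaves Article 2, Article 3, and Article 5 in effect. Article 4 is among the inoperative provisions, so the answer is no.

No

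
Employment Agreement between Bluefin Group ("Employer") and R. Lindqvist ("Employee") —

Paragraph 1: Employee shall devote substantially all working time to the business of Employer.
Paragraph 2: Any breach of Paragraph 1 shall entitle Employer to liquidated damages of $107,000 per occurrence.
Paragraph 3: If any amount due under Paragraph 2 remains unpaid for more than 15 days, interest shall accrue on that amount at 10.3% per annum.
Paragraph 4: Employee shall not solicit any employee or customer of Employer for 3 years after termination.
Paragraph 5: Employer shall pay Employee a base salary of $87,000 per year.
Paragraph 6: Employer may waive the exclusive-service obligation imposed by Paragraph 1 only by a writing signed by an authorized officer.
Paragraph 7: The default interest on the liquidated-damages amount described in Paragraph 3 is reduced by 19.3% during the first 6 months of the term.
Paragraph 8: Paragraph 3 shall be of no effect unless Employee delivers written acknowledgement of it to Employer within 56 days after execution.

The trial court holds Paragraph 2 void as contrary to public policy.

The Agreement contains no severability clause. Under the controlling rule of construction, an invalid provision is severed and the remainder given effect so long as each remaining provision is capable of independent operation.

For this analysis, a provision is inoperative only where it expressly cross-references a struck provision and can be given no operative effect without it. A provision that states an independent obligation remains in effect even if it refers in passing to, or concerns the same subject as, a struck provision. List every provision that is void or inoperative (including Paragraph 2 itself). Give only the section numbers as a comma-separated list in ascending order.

Paragraph 2 is struck. The whole of Paragraph 3 is the default interest on the liquidated-damages amount, defined by reference to Paragraph 2, so Paragraph 3 cannot stand once Paragraph 2 is removed. Paragraph 7 has no operative effect of its own apart from Paragraph 3 and is therefore inoperative. Paragraph 8 operates only by reference to Paragraph 3, so it falls with Paragraph 3. With no severability clause, the stated default rule severs what cannot stand and enforces each remaining provision that can operate on its own. Paragraph 1, Paragraph 4, Paragraph 5, and Paragraph 6 remain in effect.

2, 3, 7, 8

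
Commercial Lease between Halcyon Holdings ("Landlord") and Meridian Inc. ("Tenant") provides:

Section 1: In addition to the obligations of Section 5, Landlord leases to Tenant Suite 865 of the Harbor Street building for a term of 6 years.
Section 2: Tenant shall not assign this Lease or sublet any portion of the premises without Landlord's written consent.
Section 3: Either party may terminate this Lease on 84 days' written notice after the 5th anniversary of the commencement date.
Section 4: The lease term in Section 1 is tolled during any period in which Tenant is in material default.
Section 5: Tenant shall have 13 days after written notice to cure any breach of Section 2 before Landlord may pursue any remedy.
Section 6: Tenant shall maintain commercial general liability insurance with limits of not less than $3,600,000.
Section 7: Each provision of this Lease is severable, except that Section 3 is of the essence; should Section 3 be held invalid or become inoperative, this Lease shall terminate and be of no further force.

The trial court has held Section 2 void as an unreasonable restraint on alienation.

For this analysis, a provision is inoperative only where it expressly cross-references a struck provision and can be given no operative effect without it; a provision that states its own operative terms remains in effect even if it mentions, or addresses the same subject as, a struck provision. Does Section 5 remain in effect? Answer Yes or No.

No

Section 2 is struck. The only function of Section 5 is the cure period for breach of Section 2, so it cannot stand once Section 2 is removed. Although Section 1 refers to Section 5, its operative terms do not depend on Section 5, so it remains in effect. Section 7 makes Section 3 an essential term, but Section 3 is unaffected, so the severability proviso in Section 7 preserves the remaining provisions. The provisions still in force are Section 1, Section 3, Section 4, Section 6, and Section 7. Section 5 is among the inoperative provisions, so the answer is no.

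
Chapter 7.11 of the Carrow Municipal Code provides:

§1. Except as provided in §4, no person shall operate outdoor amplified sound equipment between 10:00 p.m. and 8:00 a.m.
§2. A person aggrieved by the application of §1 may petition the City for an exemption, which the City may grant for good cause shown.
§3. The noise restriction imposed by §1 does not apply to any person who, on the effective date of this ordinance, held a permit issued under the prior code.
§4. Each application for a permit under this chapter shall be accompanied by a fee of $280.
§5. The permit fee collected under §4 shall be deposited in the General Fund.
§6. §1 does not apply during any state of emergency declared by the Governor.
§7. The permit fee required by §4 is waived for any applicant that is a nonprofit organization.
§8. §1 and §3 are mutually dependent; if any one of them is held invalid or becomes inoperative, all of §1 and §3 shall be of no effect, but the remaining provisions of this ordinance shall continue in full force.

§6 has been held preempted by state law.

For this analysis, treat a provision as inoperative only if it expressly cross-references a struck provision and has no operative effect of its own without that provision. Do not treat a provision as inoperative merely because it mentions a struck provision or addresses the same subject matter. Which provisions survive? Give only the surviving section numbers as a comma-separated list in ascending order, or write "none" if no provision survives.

1, 2, 3, 4, 5, 7, 8

§6 is struck. No other provision's operative terms depend on §6. §8 ties §1 and §3 together, but none of those is affected here; the remaining provisions continue in force under §8. §1, §2, §3, §4, §5, §7, and §8 remain in effect.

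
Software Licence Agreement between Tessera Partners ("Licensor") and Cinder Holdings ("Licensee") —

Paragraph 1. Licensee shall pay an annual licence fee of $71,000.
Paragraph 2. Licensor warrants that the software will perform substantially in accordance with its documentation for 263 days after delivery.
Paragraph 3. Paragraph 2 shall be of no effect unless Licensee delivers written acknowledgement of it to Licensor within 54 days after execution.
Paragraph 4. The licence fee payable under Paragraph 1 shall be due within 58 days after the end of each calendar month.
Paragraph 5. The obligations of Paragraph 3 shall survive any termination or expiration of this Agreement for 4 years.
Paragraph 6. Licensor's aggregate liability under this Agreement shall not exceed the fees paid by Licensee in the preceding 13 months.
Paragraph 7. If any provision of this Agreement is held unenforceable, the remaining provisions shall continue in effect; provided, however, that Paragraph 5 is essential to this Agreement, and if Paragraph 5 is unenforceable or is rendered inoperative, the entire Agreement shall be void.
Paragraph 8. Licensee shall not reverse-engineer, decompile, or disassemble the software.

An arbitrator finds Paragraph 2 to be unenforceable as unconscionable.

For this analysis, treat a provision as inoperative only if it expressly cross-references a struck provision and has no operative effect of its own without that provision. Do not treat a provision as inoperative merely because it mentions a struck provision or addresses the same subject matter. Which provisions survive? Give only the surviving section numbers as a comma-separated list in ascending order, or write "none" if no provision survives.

Paragraph 2 is struck. Paragraph 3 merely fixes the acknowledgement condition for Paragraph 2; with Paragraph 2 gone it has nothing to operate on and falls away. Paragraph 5 merely fixes the survival period for Paragraph 3; with Paragraph 3 gone it has nothing to operate on and falls away. Paragraph 7 makes Paragraph 5 an essential term, and Paragraph 5 has been rendered inoperative by the cascade; under Paragraph 7, the entire Agreement is therefore void. No provision of the Agreement survives.

none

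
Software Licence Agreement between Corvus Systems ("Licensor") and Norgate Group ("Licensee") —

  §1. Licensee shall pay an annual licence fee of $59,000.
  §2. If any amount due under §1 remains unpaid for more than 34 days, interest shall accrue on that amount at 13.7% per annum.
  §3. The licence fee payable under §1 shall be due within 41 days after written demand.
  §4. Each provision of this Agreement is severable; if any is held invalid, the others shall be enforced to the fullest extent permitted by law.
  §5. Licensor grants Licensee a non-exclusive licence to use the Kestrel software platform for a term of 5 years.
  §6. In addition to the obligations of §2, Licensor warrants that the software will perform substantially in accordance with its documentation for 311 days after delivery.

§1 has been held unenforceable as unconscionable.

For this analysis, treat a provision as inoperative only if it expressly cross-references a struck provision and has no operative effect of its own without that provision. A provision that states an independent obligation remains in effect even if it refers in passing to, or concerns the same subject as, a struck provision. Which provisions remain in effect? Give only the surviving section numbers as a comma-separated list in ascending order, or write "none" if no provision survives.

4, 5, 6

§1 is struck. §2 operates only by reference to §1, so it falls with §1. §3 operates only by reference to §1, so it falls with §1. Although §6 refers to §2, its operative terms do not depend on §2, so it remains in effect. §4 is a severability clause and preserves every provision that can still be given independent effect. The provisions still in force are §4, §5, and §6.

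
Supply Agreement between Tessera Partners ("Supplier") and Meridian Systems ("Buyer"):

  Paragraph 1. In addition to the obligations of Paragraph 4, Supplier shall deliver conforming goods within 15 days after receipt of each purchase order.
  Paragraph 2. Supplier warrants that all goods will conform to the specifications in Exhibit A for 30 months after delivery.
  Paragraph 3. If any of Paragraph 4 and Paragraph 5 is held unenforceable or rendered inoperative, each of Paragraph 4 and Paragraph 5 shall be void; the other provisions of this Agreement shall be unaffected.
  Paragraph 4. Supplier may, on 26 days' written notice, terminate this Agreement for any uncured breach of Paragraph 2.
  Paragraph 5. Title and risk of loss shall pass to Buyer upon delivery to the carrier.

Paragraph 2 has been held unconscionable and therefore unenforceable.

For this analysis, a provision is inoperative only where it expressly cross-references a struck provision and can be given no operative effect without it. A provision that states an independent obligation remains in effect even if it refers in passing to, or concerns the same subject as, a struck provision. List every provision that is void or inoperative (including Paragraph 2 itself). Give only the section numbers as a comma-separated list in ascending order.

2, 4, 5

Paragraph 2 is struck. Paragraph 4 operates only by reference to Paragraph 2, so it falls with Paragraph 2. Paragraph 1 mentions Paragraph 4 but its own obligation stands independently of Paragraph 4, so Paragraph 1 is not affected. Paragraph 3 declares Paragraph 4 and Paragraph 5 mutually dependent; since one of them has fallen, all of them are of no effect. That brings down Paragraph 5 as well. The remainder continues in force under Paragraph 3. The provisions still in force are Paragraph 1 and Paragraph 3.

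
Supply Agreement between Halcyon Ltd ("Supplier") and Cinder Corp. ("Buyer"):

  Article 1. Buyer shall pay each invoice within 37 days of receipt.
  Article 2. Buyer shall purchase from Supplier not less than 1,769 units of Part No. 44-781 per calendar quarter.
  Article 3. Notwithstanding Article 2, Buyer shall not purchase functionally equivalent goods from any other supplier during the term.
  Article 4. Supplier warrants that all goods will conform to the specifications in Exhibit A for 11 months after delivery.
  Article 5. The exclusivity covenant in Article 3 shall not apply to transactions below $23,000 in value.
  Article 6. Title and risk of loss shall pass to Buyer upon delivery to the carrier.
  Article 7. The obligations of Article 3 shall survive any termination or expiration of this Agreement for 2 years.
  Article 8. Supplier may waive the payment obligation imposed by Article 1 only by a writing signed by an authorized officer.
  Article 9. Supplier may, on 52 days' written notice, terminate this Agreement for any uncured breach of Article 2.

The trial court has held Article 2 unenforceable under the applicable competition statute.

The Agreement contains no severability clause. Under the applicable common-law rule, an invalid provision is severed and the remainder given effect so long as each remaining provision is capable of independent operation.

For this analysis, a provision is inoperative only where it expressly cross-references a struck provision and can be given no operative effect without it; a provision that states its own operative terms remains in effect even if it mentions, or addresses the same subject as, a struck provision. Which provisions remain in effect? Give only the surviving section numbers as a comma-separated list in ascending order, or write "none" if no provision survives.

1, 3, 4, 5, 6, 7, 8

Article 2 is struck. Article 9 has no operative effect of its own apart from Article 2 and is therefore inoperative. Although Article 3 refers to Article 2, its operative terms do not depend on Article 2, so it remains in effect. With no severability clause, the stated default rule severs what cannot stand and enforces each remaining provision that can operate on its own. Article 1, Article 3, Article 4, Article 5, Article 6, Article 7, and Article 8 remain in effect.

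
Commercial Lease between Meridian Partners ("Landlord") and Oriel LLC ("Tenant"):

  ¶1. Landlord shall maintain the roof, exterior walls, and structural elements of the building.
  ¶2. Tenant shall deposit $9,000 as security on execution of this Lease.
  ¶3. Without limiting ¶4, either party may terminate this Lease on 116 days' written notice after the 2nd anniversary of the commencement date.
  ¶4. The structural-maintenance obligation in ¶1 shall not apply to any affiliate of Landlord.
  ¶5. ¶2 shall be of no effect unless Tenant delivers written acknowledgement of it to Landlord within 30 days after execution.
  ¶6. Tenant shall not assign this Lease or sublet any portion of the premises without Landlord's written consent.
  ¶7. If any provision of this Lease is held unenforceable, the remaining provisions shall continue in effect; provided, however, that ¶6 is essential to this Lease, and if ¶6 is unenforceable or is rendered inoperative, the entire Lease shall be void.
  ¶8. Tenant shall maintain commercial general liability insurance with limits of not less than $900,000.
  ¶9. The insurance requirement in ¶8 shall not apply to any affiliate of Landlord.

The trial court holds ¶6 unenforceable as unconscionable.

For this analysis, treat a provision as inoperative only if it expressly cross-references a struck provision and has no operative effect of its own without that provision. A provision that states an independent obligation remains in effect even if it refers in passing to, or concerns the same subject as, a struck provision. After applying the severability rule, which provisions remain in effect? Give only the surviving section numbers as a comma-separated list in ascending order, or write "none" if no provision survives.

¶6 is struck. No other provision's operative terms depend on ¶6. ¶7 makes ¶6 an essential term, and ¶6 is the provision held invalid; under ¶7, the entire Lease is therefore void. No provision of the Lease survives.

none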